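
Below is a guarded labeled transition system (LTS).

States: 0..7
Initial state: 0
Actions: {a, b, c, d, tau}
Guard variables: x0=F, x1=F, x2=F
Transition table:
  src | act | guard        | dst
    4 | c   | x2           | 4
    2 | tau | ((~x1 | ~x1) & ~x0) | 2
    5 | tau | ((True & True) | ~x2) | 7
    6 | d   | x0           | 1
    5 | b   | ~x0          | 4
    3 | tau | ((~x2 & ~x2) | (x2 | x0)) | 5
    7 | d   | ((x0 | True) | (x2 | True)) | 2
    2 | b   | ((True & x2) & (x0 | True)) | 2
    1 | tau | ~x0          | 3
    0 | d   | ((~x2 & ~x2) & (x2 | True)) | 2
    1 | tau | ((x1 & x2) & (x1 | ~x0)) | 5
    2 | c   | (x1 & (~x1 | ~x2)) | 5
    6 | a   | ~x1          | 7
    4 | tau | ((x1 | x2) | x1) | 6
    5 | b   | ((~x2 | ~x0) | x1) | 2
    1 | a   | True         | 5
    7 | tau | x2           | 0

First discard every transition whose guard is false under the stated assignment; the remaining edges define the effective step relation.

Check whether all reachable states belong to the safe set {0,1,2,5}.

Safe = {0,1,2,5}
R = {0,2}
  0: ✓
  2: ✓

Answer: INVARIANT HOLDS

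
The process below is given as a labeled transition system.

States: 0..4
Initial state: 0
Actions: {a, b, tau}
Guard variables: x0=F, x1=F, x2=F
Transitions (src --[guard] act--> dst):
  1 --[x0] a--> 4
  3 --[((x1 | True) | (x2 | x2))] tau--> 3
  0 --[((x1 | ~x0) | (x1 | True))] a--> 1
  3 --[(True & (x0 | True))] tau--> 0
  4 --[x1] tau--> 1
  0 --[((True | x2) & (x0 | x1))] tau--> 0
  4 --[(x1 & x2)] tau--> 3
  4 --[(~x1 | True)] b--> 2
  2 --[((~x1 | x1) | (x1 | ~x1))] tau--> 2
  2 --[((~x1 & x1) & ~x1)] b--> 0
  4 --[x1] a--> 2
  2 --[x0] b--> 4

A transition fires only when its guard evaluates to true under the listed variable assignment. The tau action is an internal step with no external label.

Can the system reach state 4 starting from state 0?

5 transition(s) survive guard evaluation.
depth 0: {0}
depth 1: {1}  cumulative {0,1}
Reachable = {0,1}

Answer: UNREACHABLE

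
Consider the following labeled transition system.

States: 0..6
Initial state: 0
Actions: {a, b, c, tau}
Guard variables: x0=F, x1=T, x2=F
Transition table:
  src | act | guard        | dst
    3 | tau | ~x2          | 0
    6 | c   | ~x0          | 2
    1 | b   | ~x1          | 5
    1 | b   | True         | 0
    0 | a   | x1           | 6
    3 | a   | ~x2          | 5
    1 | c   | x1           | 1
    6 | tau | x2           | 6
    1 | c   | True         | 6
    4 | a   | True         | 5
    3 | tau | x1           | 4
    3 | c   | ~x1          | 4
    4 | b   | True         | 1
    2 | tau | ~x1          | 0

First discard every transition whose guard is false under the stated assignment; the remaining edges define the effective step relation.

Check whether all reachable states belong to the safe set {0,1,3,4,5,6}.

Inv-set: {0,1,3,4,5,6}
Reach set: {0,2,6}
  0: safe
  2: outside
  6: safe
counterexample path to 2: a·c

Answer: INVARIANT VIOLATED at state 2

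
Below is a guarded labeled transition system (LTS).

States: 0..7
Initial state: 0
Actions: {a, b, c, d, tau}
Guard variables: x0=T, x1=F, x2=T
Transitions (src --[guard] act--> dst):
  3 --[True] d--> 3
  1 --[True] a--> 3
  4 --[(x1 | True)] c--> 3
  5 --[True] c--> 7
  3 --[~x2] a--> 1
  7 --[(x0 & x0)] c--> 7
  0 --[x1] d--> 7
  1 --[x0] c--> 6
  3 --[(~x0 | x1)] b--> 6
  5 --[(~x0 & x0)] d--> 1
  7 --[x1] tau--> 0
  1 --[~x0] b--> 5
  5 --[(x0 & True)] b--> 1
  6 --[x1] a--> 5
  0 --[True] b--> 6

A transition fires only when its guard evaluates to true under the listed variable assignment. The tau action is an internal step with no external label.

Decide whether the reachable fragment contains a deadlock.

R = {0,6}
  0: b→6  [deg 1]
  6: ∅  [STUCK]
trace reaching 6: b

Answer: DEADLOCK at state 6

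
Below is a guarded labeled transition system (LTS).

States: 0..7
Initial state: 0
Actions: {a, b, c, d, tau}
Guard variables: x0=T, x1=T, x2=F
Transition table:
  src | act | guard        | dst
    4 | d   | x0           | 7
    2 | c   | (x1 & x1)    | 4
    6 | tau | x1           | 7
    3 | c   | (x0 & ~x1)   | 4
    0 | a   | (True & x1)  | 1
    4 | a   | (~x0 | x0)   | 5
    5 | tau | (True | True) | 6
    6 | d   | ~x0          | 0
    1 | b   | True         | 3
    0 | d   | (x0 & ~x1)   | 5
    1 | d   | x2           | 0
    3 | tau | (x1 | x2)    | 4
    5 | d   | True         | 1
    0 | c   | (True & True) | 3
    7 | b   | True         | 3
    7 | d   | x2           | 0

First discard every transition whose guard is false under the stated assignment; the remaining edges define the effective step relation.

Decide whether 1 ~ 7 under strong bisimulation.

Compute ~ classes (split until stable):
  π0 = {{0,1,2,3,4,5,6,7}}
  π1 = {{0},{1,7},{2},{3,6},{4},{5}}
  π2 = {{0},{1,7},{2},{3},{4},{5},{6}}
7 equivalence class(es) (converged in 3)
[1]={1,7}  [7]={1,7}

Answer: BISIMILAR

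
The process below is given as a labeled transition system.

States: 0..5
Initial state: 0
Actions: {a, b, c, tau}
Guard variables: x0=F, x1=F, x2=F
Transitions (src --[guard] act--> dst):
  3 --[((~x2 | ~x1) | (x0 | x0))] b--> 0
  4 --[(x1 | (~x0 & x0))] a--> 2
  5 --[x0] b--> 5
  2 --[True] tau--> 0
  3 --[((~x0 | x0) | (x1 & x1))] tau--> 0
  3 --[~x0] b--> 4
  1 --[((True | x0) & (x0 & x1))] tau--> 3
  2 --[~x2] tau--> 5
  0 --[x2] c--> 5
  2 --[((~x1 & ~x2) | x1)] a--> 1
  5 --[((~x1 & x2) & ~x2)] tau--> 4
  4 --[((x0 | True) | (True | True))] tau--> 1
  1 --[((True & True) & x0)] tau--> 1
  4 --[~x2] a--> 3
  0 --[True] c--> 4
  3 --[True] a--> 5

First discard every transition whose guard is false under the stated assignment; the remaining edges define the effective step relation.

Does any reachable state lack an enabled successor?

Answer: DEADLOCK at state 1

Analysis:
Reach set: {0,1,3,4,5}
  0: c→4  [1 out]
  1: ∅  [deadlock]
  3: a→5  b→0  b→4  tau→0  [4 out]
  4: a→3  tau→1  [2 out]
  5: ∅  [deadlock]
Path to 1: c·tau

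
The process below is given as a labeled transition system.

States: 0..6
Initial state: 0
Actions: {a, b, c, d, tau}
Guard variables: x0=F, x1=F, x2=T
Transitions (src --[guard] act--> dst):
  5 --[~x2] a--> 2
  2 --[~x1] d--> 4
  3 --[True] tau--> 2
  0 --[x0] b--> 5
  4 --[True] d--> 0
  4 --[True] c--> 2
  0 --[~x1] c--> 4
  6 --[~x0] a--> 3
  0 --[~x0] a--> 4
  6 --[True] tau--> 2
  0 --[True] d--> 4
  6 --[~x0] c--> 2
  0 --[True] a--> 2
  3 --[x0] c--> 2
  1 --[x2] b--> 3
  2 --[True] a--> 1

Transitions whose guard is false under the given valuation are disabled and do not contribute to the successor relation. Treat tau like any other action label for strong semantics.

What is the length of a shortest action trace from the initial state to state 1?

Layered search for 1:
  depth 0: {0}
  depth 1: {2,4}
  depth 2: {1}
1 enters at depth 2; path a·a

Answer: 2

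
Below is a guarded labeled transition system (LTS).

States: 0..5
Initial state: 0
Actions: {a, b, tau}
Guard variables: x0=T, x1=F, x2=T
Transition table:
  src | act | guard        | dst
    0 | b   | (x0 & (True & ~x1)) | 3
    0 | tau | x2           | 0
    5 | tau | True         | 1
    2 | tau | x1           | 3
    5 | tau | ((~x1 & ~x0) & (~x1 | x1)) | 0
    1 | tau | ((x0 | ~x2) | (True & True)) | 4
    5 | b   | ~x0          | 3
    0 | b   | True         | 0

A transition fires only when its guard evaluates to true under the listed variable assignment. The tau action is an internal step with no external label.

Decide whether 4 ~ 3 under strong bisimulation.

Compute ~ classes (split until stable):
  round 0: {{0,1,2,3,4,5}}
  round 1: {{0},{1,5},{2,3,4}}
  round 2: {{0},{1},{2,3,4},{5}}
stable after 3 split(s): 4 block(s)
class of 4: {2,3,4}; class of 3: {2,3,4}

Answer: BISIMILAR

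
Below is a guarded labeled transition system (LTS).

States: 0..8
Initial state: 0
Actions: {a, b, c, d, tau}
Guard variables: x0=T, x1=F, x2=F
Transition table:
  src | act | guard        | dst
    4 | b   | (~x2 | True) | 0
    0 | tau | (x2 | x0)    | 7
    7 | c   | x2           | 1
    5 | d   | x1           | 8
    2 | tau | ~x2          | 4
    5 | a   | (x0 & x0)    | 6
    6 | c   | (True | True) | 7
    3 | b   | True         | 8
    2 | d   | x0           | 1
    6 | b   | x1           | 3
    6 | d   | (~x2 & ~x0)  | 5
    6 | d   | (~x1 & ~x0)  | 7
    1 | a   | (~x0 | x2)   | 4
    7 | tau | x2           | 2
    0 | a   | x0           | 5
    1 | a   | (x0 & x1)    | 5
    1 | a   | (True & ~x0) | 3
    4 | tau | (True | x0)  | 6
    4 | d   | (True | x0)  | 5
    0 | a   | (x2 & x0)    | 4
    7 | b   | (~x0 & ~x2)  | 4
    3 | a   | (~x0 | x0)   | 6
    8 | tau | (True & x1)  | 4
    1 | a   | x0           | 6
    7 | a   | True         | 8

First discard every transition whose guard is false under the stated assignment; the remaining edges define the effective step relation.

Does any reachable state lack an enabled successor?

Reachable = {0,5,6,7,8}
  0: a→5  tau→7  [2 out]
  5: a→6  [1 out]
  6: c→7  [1 out]
  7: a→8  [1 out]
  8: ∅  [STUCK]
witness 8: tau·a

Answer: DEADLOCK at state 8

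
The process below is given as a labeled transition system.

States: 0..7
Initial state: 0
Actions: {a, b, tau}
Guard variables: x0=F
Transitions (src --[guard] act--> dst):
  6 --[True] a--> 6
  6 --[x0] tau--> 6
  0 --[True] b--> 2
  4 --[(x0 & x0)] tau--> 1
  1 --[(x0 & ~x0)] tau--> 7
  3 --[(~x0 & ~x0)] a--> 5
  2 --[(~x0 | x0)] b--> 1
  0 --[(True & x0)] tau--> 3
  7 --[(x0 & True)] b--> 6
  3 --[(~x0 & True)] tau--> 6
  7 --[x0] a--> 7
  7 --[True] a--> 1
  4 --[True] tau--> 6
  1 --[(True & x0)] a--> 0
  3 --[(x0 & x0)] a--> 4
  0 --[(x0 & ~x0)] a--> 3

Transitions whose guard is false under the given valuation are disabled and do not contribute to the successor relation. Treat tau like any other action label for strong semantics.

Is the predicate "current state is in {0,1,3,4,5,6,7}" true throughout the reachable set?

Allowed set {0,1,3,4,5,6,7}
R = {0,1,2}
  0: ok
  1: ok
  2: outside
counterexample path to 2: b

Answer: INVARIANT VIOLATED at state 2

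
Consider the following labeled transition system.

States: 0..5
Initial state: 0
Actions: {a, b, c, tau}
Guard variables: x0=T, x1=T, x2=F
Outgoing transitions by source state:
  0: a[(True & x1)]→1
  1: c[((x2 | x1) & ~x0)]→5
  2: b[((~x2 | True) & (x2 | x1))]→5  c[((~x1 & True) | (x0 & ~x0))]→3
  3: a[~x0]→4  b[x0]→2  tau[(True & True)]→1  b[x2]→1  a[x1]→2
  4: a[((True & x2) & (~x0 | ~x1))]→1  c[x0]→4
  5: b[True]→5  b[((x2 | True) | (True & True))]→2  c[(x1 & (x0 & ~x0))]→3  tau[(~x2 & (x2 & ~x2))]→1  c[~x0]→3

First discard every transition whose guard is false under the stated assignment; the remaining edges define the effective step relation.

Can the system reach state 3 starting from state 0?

Guard filter leaves 8 enabled edge(s).
Layer 0: {0}
Layer 1: {1}  cumulative {0,1}
R = {0,1}

Answer: UNREACHABLE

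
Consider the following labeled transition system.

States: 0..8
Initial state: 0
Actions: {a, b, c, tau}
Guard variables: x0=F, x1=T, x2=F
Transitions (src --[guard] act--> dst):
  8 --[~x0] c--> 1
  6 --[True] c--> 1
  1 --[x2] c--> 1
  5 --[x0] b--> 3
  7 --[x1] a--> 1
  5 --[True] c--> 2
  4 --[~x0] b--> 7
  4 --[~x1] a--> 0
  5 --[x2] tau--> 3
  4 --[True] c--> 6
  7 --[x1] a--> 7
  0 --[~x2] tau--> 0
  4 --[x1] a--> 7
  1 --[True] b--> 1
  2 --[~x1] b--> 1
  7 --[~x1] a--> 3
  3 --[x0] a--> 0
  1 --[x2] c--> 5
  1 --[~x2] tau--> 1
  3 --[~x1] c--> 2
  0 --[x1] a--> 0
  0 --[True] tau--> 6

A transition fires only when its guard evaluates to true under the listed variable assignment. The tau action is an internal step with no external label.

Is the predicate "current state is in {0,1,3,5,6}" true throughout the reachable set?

Answer: INVARIANT HOLDS

Working:
Inv-set: {0,1,3,5,6}
Reachable = {0,1,6}
  0: ✓
  1: ✓
  6: ✓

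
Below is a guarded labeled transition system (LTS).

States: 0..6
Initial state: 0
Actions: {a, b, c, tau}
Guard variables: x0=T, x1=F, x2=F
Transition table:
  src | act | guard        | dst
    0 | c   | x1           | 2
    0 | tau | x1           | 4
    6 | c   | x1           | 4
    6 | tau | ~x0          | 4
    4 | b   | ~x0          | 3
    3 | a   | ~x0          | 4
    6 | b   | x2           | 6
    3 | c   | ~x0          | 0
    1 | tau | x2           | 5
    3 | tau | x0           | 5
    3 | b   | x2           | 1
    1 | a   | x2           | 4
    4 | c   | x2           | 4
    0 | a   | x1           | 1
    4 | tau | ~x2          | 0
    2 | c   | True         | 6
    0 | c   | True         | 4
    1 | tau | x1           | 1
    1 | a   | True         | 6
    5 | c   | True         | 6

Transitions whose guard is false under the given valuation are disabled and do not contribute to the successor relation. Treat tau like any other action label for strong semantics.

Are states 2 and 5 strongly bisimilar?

Compute ~ classes (split until stable):
  P[0] = {{0,1,2,3,4,5,6}}
  P[1] = {{0,2,5},{1},{3,4},{6}}
  P[2] = {{0},{1},{2,5},{3,4},{6}}
  P[3] = {{0},{1},{2,5},{3},{4},{6}}
Fixed point at round 4; 6 class(es).
2∈{2,5}, 5∈{2,5}

Answer: BISIMILAR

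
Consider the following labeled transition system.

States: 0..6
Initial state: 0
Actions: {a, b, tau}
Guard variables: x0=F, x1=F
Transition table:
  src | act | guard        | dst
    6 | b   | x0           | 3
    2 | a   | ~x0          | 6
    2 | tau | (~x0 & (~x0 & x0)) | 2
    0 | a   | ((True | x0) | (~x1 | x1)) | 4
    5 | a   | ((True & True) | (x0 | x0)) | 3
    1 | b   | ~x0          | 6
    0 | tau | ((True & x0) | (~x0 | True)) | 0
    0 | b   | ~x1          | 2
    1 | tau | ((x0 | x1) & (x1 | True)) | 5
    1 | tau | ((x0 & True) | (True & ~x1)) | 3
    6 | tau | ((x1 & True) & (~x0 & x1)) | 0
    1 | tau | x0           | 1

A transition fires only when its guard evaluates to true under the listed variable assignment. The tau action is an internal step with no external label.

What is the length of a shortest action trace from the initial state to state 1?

BFS to 1:
  Layer 0: {0}
  Layer 1: {2,4}
  Layer 2: {6}
1 never appears.

Answer: UNREACHABLE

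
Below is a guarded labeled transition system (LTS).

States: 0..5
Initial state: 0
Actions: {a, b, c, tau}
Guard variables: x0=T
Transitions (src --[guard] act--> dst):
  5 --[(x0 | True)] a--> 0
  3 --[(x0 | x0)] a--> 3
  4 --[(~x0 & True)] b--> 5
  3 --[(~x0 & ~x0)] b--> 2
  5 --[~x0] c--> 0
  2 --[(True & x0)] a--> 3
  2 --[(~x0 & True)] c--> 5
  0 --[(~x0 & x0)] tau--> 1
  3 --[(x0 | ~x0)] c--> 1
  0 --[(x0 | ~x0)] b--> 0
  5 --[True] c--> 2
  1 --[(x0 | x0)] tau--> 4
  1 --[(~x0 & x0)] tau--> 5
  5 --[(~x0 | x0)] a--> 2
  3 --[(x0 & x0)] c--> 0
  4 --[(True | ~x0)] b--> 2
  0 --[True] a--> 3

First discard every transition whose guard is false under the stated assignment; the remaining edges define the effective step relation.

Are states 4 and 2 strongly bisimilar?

Bisimulation quotient by refinement:
  round 0: {{0,1,2,3,4,5}}
  round 1: {{0},{1},{2},{3,5},{4}}
  round 2: {{0},{1},{2},{3},{4},{5}}
Fixed point at round 3; 6 class(es).
class of 4: {4}; class of 2: {2}

Answer: NOT BISIMILAR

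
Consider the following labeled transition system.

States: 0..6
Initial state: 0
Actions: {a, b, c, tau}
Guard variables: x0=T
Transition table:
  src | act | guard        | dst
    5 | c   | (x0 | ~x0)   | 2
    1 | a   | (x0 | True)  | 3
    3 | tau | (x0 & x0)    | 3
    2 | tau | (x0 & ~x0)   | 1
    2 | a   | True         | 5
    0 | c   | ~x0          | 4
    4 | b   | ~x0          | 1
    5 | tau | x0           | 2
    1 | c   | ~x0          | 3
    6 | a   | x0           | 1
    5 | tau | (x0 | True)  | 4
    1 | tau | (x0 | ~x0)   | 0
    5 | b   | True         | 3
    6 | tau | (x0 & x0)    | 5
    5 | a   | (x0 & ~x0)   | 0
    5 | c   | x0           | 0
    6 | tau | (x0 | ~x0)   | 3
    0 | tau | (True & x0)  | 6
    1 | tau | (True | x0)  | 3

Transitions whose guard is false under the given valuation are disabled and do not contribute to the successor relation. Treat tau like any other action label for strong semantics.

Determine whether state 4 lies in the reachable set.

After dropping false guards: 14 live edges.
Layer 0: {0}
Layer 1: {6}  cumulative {0,6}
Layer 2: {1,3,5}  cumulative {0,1,3,5,6}
Layer 3: {2,4}  cumulative {0,1,2,3,4,5,6}
R = {0,1,2,3,4,5,6}
Path to 4: tau·tau·tau

Answer: REACHABLE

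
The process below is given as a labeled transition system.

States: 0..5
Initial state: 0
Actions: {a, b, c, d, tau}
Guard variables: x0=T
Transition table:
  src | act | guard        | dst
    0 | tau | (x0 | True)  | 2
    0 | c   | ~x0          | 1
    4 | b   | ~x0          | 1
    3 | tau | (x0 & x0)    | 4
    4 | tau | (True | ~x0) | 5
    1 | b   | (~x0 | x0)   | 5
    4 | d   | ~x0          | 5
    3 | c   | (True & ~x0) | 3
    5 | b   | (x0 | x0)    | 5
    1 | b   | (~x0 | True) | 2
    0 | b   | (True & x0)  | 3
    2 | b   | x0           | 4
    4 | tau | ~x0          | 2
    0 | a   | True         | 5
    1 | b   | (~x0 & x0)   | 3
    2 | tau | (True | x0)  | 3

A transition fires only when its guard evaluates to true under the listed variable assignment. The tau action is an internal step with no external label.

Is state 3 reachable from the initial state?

Guard filter leaves 10 enabled edge(s).
L0 = {0}
L1 = {2,3,5}  cumulative {0,2,3,5}
L2 = {4}  cumulative {0,2,3,4,5}
Reachable = {0,2,3,4,5}
Path to 3: b

Answer: REACHABLE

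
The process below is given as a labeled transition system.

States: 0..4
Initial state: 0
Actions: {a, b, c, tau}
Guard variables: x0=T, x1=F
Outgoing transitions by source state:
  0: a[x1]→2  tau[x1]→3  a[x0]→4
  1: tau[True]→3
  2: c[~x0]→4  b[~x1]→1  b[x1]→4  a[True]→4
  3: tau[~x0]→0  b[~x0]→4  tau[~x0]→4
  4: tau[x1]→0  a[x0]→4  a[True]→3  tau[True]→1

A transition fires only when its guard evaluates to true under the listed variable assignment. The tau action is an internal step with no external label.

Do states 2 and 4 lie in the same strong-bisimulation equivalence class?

Answer: NOT BISIMILAR

Working:
Compute ~ classes (split until stable):
  round 0: {{0,1,2,3,4}}
  round 1: {{0},{1},{2},{3},{4}}
stable after 2 split(s): 5 block(s)
2∈{2}, 4∈{4}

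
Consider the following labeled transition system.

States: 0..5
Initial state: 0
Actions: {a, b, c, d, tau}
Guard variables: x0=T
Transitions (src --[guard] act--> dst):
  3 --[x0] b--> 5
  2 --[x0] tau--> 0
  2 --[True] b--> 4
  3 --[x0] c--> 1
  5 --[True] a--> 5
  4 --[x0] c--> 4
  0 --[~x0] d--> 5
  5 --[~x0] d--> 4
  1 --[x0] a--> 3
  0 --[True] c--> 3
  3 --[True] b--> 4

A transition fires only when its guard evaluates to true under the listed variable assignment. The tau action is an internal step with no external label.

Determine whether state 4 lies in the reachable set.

Answer: REACHABLE

Analysis:
After dropping false guards: 9 live edges.
Layer 0: {0}
Layer 1: {3}  cumulative {0,3}
Layer 2: {1,4,5}  cumulative {0,1,3,4,5}
Reachable = {0,1,3,4,5}
Path to 4: c·b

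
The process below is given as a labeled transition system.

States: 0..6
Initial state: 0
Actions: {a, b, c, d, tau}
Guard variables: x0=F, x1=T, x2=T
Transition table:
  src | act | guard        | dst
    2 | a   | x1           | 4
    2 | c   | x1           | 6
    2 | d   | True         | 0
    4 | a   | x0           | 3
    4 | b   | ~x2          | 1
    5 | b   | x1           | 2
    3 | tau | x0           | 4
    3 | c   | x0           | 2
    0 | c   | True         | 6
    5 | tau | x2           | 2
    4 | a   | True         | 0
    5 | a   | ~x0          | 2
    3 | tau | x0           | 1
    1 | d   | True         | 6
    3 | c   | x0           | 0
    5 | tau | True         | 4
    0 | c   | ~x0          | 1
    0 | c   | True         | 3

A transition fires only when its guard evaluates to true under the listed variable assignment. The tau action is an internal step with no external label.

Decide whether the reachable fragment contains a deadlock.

Answer: DEADLOCK at state 3

Working:
R = {0,1,3,6}
  0: c→1  c→3  c→6  [deg 3]
  1: d→6  [deg 1]
  3: ∅  [deadlock]
  6: ∅  [deadlock]
trace reaching 3: c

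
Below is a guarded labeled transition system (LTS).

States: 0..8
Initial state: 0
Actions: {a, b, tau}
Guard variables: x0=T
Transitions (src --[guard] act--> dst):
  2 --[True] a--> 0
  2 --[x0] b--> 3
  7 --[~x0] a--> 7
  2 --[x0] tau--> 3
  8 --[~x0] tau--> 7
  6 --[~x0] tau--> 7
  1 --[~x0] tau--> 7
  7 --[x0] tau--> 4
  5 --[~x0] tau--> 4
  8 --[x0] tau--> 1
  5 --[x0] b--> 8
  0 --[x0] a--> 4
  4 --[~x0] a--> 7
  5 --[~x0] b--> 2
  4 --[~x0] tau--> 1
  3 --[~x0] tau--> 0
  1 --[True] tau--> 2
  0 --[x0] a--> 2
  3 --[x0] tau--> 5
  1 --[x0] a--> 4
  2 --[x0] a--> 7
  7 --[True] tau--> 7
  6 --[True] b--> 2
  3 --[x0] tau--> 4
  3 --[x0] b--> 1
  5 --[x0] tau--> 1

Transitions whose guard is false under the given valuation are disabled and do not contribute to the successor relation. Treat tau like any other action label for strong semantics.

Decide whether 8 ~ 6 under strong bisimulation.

Answer: NOT BISIMILAR

Analysis:
Compute ~ classes (split until stable):
  π0 = {{0,1,2,3,4,5,6,7,8}}
  π1 = {{0},{1},{2},{3,5},{4},{6},{7,8}}
  π2 = {{0},{1},{2},{3},{4},{5},{6},{7},{8}}
Fixed point at round 3; 9 class(es).
[8]={8}  [6]={6}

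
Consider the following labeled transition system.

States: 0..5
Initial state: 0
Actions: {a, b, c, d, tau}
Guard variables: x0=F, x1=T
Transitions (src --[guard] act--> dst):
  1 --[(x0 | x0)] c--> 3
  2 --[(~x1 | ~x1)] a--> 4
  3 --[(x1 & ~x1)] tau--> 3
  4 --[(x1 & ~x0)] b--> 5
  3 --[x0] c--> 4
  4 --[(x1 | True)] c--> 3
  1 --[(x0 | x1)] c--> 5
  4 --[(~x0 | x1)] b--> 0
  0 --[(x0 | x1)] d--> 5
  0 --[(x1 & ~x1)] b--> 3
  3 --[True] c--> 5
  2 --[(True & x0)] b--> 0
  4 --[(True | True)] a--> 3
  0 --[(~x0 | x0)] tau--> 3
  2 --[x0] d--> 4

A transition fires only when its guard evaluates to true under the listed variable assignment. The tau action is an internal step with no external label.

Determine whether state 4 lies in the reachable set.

Answer: UNREACHABLE

Analysis:
Guard filter leaves 8 enabled edge(s).
depth 0: {0}
depth 1: {3,5}  total {0,3,5}
R = {0,3,5}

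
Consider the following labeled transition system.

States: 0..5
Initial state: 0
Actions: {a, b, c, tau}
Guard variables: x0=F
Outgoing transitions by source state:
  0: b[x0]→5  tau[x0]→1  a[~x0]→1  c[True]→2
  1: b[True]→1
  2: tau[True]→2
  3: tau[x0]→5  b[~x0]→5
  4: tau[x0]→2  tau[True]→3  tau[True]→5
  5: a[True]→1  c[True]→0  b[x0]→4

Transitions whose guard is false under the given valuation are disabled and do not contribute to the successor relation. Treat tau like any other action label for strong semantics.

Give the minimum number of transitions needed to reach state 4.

Answer: UNREACHABLE

Analysis:
BFS to 4:
  depth 0: {0}
  depth 1: {1,2}
4 never appears.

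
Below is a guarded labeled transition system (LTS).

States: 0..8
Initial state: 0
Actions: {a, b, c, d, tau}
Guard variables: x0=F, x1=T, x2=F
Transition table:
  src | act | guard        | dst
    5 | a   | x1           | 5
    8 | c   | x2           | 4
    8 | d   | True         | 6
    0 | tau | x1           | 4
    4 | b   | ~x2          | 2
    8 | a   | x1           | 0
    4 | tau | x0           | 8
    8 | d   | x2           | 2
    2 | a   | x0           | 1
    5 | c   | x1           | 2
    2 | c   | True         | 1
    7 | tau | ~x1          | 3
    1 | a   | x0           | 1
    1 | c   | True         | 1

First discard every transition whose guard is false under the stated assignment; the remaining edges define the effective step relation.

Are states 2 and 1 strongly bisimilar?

Compute ~ classes (split until stable):
  π0 = {{0,1,2,3,4,5,6,7,8}}
  π1 = {{0},{1,2},{3,6,7},{4},{5},{8}}
6 equivalence class(es) (converged in 2)
2∈{1,2}, 1∈{1,2}

Answer: BISIMILAR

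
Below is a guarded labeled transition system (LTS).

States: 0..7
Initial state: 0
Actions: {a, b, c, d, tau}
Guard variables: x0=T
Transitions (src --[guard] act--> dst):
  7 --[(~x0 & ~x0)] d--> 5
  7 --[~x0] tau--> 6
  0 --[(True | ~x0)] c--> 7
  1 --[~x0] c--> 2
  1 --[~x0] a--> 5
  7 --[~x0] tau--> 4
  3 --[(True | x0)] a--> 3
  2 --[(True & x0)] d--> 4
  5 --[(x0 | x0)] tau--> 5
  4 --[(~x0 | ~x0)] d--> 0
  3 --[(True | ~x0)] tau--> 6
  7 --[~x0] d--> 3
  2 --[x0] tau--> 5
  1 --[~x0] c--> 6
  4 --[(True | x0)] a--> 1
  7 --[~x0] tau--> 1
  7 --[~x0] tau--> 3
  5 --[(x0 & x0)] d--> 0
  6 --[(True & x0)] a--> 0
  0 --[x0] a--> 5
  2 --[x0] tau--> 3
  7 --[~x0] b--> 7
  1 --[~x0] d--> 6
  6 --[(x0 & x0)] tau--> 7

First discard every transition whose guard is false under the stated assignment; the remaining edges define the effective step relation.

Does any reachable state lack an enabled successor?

R = {0,5,7}
  0: a→5  c→7  [deg 2]
  5: d→0  tau→5  [deg 2]
  7: ∅  [STUCK]
witness 7: c

Answer: DEADLOCK at state 7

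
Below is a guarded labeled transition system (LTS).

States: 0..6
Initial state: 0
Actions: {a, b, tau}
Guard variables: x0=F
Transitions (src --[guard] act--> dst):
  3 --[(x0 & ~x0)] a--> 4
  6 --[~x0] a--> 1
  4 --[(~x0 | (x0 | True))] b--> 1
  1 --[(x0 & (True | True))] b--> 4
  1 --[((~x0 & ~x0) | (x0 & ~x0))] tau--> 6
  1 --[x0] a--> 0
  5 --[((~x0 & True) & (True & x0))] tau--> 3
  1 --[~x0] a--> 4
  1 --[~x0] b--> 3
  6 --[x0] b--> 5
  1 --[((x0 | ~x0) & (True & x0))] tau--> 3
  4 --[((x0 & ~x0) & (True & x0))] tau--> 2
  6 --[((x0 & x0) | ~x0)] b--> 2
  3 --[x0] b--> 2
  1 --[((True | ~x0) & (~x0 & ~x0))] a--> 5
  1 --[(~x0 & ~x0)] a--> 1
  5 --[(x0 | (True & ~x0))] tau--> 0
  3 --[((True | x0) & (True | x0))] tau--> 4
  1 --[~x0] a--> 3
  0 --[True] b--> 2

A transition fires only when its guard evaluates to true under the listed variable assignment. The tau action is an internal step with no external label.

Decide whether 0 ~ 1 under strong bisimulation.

Refine partition for ~:
  round 0: {{0,1,2,3,4,5,6}}
  round 1: {{0,4},{1},{2},{3,5},{6}}
  round 2: {{0},{1},{2},{3,5},{4},{6}}
  round 3: {{0},{1},{2},{3},{4},{5},{6}}
Fixed point at round 4; 7 class(es).
class of 0: {0}; class of 1: {1}

Answer: NOT BISIMILAR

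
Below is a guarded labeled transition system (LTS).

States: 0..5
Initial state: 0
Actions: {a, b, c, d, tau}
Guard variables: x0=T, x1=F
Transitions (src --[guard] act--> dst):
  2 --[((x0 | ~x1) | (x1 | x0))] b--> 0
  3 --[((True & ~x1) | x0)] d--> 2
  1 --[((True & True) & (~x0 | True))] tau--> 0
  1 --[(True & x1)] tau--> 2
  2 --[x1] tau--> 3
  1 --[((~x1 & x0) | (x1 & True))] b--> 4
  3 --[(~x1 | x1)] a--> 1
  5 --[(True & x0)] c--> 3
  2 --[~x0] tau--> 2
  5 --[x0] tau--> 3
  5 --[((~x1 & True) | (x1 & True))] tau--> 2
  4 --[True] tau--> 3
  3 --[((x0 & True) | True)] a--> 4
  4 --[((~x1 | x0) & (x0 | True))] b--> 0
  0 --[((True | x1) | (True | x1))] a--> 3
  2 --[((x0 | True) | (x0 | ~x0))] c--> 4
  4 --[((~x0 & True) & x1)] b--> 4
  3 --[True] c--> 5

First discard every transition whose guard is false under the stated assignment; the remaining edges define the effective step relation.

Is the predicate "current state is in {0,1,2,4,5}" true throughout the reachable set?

Inv-set: {0,1,2,4,5}
Reachable = {0,1,2,3,4,5}
  0: ✓
  1: ✓
  2: ✓
  3: outside
  4: ✓
  5: ✓
counterexample path to 3: a

Answer: INVARIANT VIOLATED at state 3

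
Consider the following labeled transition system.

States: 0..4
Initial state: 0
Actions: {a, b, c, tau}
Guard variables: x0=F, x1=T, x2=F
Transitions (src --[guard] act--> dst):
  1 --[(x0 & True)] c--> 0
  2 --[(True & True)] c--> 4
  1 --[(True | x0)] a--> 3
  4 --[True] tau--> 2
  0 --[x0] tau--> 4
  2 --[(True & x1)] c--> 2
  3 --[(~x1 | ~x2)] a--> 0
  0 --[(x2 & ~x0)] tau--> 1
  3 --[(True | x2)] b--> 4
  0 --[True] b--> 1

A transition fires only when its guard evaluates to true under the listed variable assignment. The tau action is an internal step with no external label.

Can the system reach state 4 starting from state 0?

Answer: REACHABLE

Trace:
After dropping false guards: 7 live edges.
depth 0: {0}
depth 1: {1}  now seen {0,1}
depth 2: {3}  now seen {0,1,3}
depth 3: {4}  now seen {0,1,3,4}
depth 4: {2}  now seen {0,1,2,3,4}
Reach set: {0,1,2,3,4}
trace reaching 4: b·a·b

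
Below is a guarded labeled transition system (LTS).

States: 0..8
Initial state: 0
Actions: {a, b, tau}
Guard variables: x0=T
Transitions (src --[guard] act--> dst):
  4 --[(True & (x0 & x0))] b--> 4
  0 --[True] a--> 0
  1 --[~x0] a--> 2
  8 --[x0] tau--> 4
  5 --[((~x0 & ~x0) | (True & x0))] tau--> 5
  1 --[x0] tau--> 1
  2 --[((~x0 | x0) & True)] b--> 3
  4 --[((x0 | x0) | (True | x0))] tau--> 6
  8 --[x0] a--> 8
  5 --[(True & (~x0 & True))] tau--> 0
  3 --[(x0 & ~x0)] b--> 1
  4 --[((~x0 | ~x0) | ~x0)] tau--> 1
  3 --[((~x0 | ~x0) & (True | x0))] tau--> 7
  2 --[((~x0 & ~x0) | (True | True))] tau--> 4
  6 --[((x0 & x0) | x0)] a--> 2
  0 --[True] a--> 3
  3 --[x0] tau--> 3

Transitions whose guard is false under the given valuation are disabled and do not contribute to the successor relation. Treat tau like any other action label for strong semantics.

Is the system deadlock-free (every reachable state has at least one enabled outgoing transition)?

Answer: DEADLOCK-FREE

Working:
R = {0,3}
  0: a→0  a→3  [2 out]
  3: tau→3  [1 out]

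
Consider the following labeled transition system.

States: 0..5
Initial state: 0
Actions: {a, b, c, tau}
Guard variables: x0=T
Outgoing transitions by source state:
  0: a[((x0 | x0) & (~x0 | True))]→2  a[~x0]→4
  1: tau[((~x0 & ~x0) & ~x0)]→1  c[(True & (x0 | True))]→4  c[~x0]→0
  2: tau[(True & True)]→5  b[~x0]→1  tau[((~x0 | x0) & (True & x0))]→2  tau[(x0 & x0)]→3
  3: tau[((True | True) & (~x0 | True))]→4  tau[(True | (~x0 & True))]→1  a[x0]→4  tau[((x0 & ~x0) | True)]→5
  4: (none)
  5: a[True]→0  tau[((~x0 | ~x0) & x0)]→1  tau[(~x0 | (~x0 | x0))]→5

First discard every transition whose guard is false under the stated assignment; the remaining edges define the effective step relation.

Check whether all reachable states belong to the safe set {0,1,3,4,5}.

Answer: INVARIANT VIOLATED at state 2

Working:
Inv-set: {0,1,3,4,5}
Reachable = {0,1,2,3,4,5}
  0: safe
  1: safe
  2: VIOLATES
  3: safe
  4: safe
  5: safe
reach 2 via a — violates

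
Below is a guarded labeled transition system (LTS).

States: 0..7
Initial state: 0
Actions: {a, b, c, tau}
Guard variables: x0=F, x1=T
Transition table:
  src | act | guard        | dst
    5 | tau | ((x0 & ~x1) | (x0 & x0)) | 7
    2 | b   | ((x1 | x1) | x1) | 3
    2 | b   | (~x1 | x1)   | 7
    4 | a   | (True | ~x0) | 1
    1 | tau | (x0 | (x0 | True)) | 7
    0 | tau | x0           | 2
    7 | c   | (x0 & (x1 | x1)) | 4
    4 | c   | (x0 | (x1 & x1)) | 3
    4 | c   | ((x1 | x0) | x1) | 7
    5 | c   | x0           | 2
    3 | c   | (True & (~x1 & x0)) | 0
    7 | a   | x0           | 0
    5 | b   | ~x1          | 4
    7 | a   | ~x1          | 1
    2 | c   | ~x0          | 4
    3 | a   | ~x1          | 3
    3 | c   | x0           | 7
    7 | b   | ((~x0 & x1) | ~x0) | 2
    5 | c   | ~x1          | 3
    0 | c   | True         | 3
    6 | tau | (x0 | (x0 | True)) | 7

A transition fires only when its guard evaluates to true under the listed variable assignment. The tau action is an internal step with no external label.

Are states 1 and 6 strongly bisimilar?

Answer: BISIMILAR

Working:
Compute ~ classes (split until stable):
  π0 = {{0,1,2,3,4,5,6,7}}
  π1 = {{0},{1,6},{2},{3,5},{4},{7}}
stable after 2 split(s): 6 block(s)
1∈{1,6}, 6∈{1,6}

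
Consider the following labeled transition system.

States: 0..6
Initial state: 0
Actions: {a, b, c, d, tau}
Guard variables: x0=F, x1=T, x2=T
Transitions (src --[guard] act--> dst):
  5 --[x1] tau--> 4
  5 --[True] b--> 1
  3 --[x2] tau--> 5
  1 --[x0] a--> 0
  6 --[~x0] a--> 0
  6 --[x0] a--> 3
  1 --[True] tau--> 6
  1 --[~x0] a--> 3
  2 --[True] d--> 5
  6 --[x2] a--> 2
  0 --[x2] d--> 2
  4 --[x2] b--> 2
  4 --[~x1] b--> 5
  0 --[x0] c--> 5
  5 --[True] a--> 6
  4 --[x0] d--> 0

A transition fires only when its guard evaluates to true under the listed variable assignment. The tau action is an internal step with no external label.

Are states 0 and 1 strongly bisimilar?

Compute ~ classes (split until stable):
  π0 = {{0,1,2,3,4,5,6}}
  π1 = {{0,2},{1},{3},{4},{5},{6}}
  π2 = {{0},{1},{2},{3},{4},{5},{6}}
stable after 3 split(s): 7 block(s)
0∈{0}, 1∈{1}

Answer: NOT BISIMILAR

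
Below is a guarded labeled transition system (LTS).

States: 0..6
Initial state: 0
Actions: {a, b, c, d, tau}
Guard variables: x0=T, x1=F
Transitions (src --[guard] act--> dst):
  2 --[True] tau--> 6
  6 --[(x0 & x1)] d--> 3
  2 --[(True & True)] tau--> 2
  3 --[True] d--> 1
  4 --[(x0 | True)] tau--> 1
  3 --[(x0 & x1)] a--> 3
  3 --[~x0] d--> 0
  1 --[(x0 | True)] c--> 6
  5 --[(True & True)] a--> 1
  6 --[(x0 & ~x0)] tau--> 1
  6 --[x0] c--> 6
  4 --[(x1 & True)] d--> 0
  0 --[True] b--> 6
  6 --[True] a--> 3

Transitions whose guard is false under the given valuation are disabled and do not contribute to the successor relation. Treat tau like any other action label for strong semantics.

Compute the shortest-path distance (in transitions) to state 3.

Answer: 2

Trace:
Breadth-first toward 3:
  Layer 0: {0}
  Layer 1: {6}
  Layer 2: {3}
first hit 3 at d=2 via b·a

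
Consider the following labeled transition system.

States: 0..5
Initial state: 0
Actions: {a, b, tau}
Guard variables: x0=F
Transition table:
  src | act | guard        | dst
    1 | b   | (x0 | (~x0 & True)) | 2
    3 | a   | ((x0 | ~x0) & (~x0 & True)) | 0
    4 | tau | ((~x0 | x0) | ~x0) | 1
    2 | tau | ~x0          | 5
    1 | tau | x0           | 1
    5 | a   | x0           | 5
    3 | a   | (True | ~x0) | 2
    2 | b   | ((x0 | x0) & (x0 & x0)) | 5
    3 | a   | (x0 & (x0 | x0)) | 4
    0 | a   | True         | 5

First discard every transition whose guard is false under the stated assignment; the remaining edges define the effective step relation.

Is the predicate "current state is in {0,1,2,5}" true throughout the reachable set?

Answer: INVARIANT HOLDS

Working:
Inv-set: {0,1,2,5}
Reachable = {0,5}
  0: ✓
  5: ✓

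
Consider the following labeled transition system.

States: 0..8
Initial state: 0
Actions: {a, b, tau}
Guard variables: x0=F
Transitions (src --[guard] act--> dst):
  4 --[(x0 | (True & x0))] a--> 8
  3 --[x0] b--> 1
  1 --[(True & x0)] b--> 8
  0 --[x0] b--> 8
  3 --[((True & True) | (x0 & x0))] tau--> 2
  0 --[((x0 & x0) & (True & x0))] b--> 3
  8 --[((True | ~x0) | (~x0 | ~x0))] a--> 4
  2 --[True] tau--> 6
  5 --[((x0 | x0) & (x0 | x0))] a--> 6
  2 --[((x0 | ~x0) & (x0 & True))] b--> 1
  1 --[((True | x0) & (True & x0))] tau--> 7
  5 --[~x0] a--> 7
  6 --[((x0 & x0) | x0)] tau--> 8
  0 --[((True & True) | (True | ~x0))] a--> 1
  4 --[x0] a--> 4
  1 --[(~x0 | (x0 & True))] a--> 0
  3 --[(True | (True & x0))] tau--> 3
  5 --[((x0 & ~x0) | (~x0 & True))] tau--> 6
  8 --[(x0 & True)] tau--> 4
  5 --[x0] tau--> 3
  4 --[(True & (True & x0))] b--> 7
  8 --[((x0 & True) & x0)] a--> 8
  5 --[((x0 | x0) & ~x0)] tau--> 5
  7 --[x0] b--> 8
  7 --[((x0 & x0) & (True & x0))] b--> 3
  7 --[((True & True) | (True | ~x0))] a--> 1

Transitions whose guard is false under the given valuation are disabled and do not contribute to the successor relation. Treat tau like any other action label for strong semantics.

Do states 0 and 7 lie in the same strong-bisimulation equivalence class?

Refine partition for ~:
  round 0: {{0,1,2,3,4,5,6,7,8}}
  round 1: {{0,1,7,8},{2,3},{4,6},{5}}
  round 2: {{0,1,7},{2},{3},{4,6},{5},{8}}
stable after 3 split(s): 6 block(s)
[0]={0,1,7}  [7]={0,1,7}

Answer: BISIMILAR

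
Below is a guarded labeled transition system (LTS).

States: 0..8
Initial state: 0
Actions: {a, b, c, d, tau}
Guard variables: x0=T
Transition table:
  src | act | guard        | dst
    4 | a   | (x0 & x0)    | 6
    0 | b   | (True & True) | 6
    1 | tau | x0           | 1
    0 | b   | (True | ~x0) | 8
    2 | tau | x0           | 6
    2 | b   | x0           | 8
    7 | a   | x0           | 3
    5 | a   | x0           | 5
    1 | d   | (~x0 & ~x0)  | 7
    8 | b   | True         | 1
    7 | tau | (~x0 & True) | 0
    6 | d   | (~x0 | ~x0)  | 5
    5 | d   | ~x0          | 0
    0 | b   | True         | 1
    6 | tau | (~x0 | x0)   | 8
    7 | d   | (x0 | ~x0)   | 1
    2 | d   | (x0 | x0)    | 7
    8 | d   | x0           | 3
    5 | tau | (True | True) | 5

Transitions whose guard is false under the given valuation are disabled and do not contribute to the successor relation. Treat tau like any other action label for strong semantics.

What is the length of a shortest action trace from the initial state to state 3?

Answer: 2

Trace:
Breadth-first toward 3:
  L0 = {0}
  L1 = {1,6,8}
  L2 = {3}
depth(3)=2, e.g. b·d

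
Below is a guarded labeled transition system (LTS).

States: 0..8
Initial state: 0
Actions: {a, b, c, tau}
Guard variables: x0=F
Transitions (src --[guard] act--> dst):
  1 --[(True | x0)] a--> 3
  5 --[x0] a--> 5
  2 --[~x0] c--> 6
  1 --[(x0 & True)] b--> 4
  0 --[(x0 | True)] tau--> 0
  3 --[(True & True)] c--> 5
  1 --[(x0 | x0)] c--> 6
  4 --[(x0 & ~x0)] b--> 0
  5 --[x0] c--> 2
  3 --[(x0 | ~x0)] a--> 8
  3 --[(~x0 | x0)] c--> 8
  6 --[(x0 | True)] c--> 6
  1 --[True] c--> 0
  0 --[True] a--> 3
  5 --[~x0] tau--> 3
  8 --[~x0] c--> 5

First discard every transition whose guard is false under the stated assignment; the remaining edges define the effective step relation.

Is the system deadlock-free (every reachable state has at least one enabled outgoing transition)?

Answer: DEADLOCK-FREE

Analysis:
Reach set: {0,3,5,8}
  0: a→3  tau→0  [deg 2]
  3: a→8  c→5  c→8  [deg 3]
  5: tau→3  [deg 1]
  8: c→5  [deg 1]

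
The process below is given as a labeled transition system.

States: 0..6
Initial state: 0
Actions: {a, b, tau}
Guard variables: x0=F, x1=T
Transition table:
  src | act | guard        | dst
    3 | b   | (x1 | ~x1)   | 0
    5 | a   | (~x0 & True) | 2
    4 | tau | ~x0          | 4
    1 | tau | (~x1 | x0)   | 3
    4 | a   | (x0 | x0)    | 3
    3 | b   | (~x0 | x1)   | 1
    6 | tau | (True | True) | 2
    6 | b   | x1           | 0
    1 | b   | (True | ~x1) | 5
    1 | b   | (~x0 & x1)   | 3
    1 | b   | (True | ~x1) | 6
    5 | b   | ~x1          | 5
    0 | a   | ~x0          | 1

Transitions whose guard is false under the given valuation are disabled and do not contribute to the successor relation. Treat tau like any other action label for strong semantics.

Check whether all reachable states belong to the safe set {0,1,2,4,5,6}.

Answer: INVARIANT VIOLATED at state 3

Working:
Allowed set {0,1,2,4,5,6}
R = {0,1,2,3,5,6}
  0: ✓
  1: ✓
  2: ✓
  3: ✗ unsafe
  5: ✓
  6: ✓
counterexample path to 3: a·b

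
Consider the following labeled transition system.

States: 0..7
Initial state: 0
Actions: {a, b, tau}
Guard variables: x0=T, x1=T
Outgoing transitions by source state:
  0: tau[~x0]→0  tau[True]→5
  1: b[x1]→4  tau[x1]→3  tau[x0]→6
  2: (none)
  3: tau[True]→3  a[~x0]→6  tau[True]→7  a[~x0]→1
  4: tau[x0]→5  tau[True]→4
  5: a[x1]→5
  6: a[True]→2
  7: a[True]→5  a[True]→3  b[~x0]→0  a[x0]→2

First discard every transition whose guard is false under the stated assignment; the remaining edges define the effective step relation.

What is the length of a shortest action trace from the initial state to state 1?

Answer: UNREACHABLE

Trace:
Breadth-first toward 1:
  Layer 0: {0}
  Layer 1: {5}
1 never appears.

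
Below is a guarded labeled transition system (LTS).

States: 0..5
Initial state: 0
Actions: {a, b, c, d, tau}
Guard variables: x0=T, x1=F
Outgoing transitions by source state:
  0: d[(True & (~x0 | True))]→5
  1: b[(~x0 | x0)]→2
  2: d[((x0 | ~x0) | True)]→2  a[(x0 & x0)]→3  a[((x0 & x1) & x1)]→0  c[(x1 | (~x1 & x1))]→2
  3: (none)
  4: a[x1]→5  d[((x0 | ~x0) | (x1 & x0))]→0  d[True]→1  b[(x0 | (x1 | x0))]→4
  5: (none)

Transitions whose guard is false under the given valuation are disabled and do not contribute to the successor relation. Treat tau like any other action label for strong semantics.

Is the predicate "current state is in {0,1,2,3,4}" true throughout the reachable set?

Inv-set: {0,1,2,3,4}
R = {0,5}
  0: ✓
  5: VIOLATES
reach 5 via d — violates

Answer: INVARIANT VIOLATED at state 5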